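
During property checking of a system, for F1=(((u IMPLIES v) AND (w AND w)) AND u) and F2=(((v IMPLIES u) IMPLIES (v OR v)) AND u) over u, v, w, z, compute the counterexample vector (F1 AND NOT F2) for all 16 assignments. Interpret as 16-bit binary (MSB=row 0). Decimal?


F1 = (((u IMPLIES v) AND (w AND w)) AND u)
F2 = (((v IMPLIES u) IMPLIES (v OR v)) AND u)
Counterexample to F1=>F2 is where F1=1 and F2=0.
Evaluate each row (bits = u,v,w,z, MSB first):
  row 0 [0000]: F1=0 F2=0 -> F1&~F2 -> 0
  row 1 [0001]: F1=0 F2=0 -> F1&~F2 -> 0
  row 2 [0010]: F1=0 F2=0 -> F1&~F2 -> 0
  row 3 [0011]: F1=0 F2=0 -> F1&~F2 -> 0
  row 4 [0100]: F1=0 F2=0 -> F1&~F2 -> 0
  row 5 [0101]: F1=0 F2=0 -> F1&~F2 -> 0
  row 6 [0110]: F1=0 F2=0 -> F1&~F2 -> 0
  row 7 [0111]: F1=0 F2=0 -> F1&~F2 -> 0
  row 8 [1000]: F1=0 F2=0 -> F1&~F2 -> 0
  row 9 [1001]: F1=0 F2=0 -> F1&~F2 -> 0
  row 10 [1010]: F1=0 F2=0 -> F1&~F2 -> 0
  row 11 [1011]: F1=0 F2=0 -> F1&~F2 -> 0
  row 12 [1100]: F1=0 F2=1 -> F1&~F2 -> 0
  row 13 [1101]: F1=0 F2=1 -> F1&~F2 -> 0
  row 14 [1110]: F1=1 F2=1 -> F1&~F2 -> 0
  row 15 [1111]: F1=1 F2=1 -> F1&~F2 -> 0
Full result column, 4 rows per line (u,v fixed per line; w,z runs 00..11 left to right):
  rows 0-3 [u,v=00]: 0000  = hex 0
  rows 4-7 [u,v=01]: 0000  = hex 0
  rows 8-11 [u,v=10]: 0000  = hex 0
  rows 12-15 [u,v=11]: 0000  = hex 0
Counterexample vector (row 0 .. row 15) = 0000000000000000
Output column grouped in 4s = 0000 0000 0000 0000 = 0x0000
Convert to decimal digit by digit (value = value*16 + digit):
  0 -> 0
  0*16 + 0 = 0
  0*16 + 0 = 0
  0*16 + 0 = 0
Decimal = 0

0


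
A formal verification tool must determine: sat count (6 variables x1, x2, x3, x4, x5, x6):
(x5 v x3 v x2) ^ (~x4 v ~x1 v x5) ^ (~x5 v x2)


CNF with 3 clauses over 6 vars (64 assignments).
An assignment satisfies CNF iff every clause has >=1 true literal.
Check each row (bits = x1,x2,x3,x4,x5,x6; clause T/F shown):
  row 0 [000000]: clauses=FTT -> 0
  row 1 [000001]: clauses=FTT -> 0
  row 2 [000010]: clauses=TTF -> 0
  row 3 [000011]: clauses=TTF -> 0
  row 4 [000100]: clauses=FTT -> 0
  (every remaining row is evaluated the same way; all 64 results are listed next)
Full result column, 8 rows per line (x1,x2,x3 fixed per line; x4,x5,x6 runs 000..111 left to right):
  rows 0-7 [x1,x2,x3=000]: 00000000  (ones: 0)
  rows 8-15 [x1,x2,x3=001]: 11001100  (ones: 4)
  rows 16-23 [x1,x2,x3=010]: 11111111  (ones: 8)
  rows 24-31 [x1,x2,x3=011]: 11111111  (ones: 8)
  rows 32-39 [x1,x2,x3=100]: 00000000  (ones: 0)
  rows 40-47 [x1,x2,x3=101]: 11000000  (ones: 2)
  rows 48-55 [x1,x2,x3=110]: 11110011  (ones: 6)
  rows 56-63 [x1,x2,x3=111]: 11110011  (ones: 6)
Satisfying assignments = 0+4+8+8+0+2+6+6 = 34

34


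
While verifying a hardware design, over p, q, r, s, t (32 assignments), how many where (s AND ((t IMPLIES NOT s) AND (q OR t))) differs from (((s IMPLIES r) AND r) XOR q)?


F1 = (s AND ((t IMPLIES NOT s) AND (q OR t)))
F2 = (((s IMPLIES r) AND r) XOR q)
Evaluate both on each of 32 rows (bits = p,q,r,s,t):
  row 0 [00000]: F1=0 F2=0 -> 0
  row 1 [00001]: F1=0 F2=0 -> 0
  row 2 [00010]: F1=0 F2=0 -> 0
  row 3 [00011]: F1=0 F2=0 -> 0
  row 4 [00100]: F1=0 F2=1 (differ) -> 1
  row 5 [00101]: F1=0 F2=1 (differ) -> 1
  row 6 [00110]: F1=0 F2=1 (differ) -> 1
  row 7 [00111]: F1=0 F2=1 (differ) -> 1
  row 8 [01000]: F1=0 F2=1 (differ) -> 1
  row 9 [01001]: F1=0 F2=1 (differ) -> 1
  row 10 [01010]: F1=1 F2=1 -> 0
  row 11 [01011]: F1=0 F2=1 (differ) -> 1
  row 12 [01100]: F1=0 F2=0 -> 0
  row 13 [01101]: F1=0 F2=0 -> 0
  row 14 [01110]: F1=1 F2=0 (differ) -> 1
  row 15 [01111]: F1=0 F2=0 -> 0
  row 16 [10000]: F1=0 F2=0 -> 0
  row 17 [10001]: F1=0 F2=0 -> 0
  row 18 [10010]: F1=0 F2=0 -> 0
  row 19 [10011]: F1=0 F2=0 -> 0
  row 20 [10100]: F1=0 F2=1 (differ) -> 1
  row 21 [10101]: F1=0 F2=1 (differ) -> 1
  row 22 [10110]: F1=0 F2=1 (differ) -> 1
  row 23 [10111]: F1=0 F2=1 (differ) -> 1
  row 24 [11000]: F1=0 F2=1 (differ) -> 1
  row 25 [11001]: F1=0 F2=1 (differ) -> 1
  row 26 [11010]: F1=1 F2=1 -> 0
  row 27 [11011]: F1=0 F2=1 (differ) -> 1
  row 28 [11100]: F1=0 F2=0 -> 0
  row 29 [11101]: F1=0 F2=0 -> 0
  row 30 [11110]: F1=1 F2=0 (differ) -> 1
  row 31 [11111]: F1=0 F2=0 -> 0
Full result column, 8 rows per line (p,q fixed per line; r,s,t runs 000..111 left to right):
  rows 0-7 [p,q=00]: 00001111  (ones: 4)
  rows 8-15 [p,q=01]: 11010010  (ones: 4)
  rows 16-23 [p,q=10]: 00001111  (ones: 4)
  rows 24-31 [p,q=11]: 11010010  (ones: 4)
Disagreements = 4+4+4+4 = 16

16


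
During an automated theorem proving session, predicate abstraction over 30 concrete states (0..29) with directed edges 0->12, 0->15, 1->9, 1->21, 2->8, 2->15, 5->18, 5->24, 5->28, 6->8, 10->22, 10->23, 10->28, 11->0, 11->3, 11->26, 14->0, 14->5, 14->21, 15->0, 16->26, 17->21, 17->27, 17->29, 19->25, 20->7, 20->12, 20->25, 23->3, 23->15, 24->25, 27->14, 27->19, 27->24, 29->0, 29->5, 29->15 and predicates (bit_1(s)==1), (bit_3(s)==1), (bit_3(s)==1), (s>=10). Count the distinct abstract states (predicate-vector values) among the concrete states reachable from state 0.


BFS from 0:
Concrete reachable: {0, 12, 15}
Abstract via predicates (bit_1(s)==1), (bit_3(s)==1), (bit_3(s)==1), (s>=10):
  (0,0,0,0) <- {0}
  (0,1,1,1) <- {12}
  (1,1,1,1) <- {15}
Distinct abstract states = 3

3


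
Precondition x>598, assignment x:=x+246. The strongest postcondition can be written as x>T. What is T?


Formula: sp(P, x:=E) = exists old_x. (x = E[old_x/x]) AND P[old_x/x] (old_x is the value of x before the assignment; eliminate old_x by solving x = E[old_x/x] for old_x)
Step 1: Precondition P: x>598, i.e. old_x > 598
Step 2: Assignment gives x = old_x + 246, so old_x = x - 246
Step 3: Substitute into P: x - 246 > 598
Step 4: Simplify: x > 598+246 = 844

844


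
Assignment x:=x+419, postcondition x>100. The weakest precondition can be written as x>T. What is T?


Formula: wp(x:=E, P) = P[E/x] (substitute E for x in postcondition)
Step 1: Postcondition: x>100
Step 2: Substitute x+419 for x: x+419>100
Step 3: Solve for x: x > 100-419 = -319

-319


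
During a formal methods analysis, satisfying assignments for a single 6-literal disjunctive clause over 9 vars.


Step 1: Total=2^9=512
Step 2: Unsat when all 6 false: 2^3=8
Step 3: Sat=512-8=504

504


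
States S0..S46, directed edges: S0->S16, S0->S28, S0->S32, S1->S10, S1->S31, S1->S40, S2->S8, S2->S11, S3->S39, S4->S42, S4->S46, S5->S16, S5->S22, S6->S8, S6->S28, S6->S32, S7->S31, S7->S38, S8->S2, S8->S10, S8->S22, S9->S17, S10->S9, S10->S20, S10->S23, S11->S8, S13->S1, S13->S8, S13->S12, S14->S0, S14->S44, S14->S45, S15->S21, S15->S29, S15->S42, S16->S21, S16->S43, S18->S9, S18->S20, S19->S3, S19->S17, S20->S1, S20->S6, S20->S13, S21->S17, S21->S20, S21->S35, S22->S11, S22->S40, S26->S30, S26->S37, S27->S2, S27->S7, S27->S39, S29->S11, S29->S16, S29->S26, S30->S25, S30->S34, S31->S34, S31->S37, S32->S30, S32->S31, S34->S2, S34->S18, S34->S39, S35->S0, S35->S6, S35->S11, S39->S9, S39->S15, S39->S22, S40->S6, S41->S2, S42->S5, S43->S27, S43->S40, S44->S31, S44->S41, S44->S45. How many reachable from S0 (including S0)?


BFS from S0:
  layer 0: {S0}
  layer 1: {S16, S28, S32}
  layer 2: {S21, S30, S31, S43}
  layer 3: {S17, S20, S25, S27, S34, S35, S37, S40}
  layer 4: {S1, S2, S6, S7, S11, S13, S18, S39}
  layer 5: {S8, S9, S10, S12, S15, S22, S38}
  layer 6: {S23, S29, S42}
  layer 7: {S5, S26}
Reachable set: {S0, S1, S2, S5, S6, S7, S8, S9, S10, S11, S12, S13, S15, S16, S17, S18, S20, S21, S22, S23, S25, S26, S27, S28, S29, S30, S31, S32, S34, S35, S37, S38, S39, S40, S42, S43}
Count = 36

36


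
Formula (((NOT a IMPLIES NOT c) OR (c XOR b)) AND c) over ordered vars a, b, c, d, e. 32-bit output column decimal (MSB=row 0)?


Formula: (((NOT a IMPLIES NOT c) OR (c XOR b)) AND c) over a, b, c, d, e (32 rows)
Evaluate each row (bits = a,b,c,d,e, MSB first):
  row 0 [00000]: (((NOT 0 IMPLIES NOT 0) OR (0 XOR 0)) AND 0) -> 0
  row 1 [00001]: (((NOT 0 IMPLIES NOT 0) OR (0 XOR 0)) AND 0) -> 0
  row 2 [00010]: (((NOT 0 IMPLIES NOT 0) OR (0 XOR 0)) AND 0) -> 0
  row 3 [00011]: (((NOT 0 IMPLIES NOT 0) OR (0 XOR 0)) AND 0) -> 0
  row 4 [00100]: (((NOT 0 IMPLIES NOT 1) OR (1 XOR 0)) AND 1) -> 1
  row 5 [00101]: (((NOT 0 IMPLIES NOT 1) OR (1 XOR 0)) AND 1) -> 1
  row 6 [00110]: (((NOT 0 IMPLIES NOT 1) OR (1 XOR 0)) AND 1) -> 1
  row 7 [00111]: (((NOT 0 IMPLIES NOT 1) OR (1 XOR 0)) AND 1) -> 1
  row 8 [01000]: (((NOT 0 IMPLIES NOT 0) OR (0 XOR 1)) AND 0) -> 0
  row 9 [01001]: (((NOT 0 IMPLIES NOT 0) OR (0 XOR 1)) AND 0) -> 0
  row 10 [01010]: (((NOT 0 IMPLIES NOT 0) OR (0 XOR 1)) AND 0) -> 0
  row 11 [01011]: (((NOT 0 IMPLIES NOT 0) OR (0 XOR 1)) AND 0) -> 0
  row 12 [01100]: (((NOT 0 IMPLIES NOT 1) OR (1 XOR 1)) AND 1) -> 0
  row 13 [01101]: (((NOT 0 IMPLIES NOT 1) OR (1 XOR 1)) AND 1) -> 0
  row 14 [01110]: (((NOT 0 IMPLIES NOT 1) OR (1 XOR 1)) AND 1) -> 0
  row 15 [01111]: (((NOT 0 IMPLIES NOT 1) OR (1 XOR 1)) AND 1) -> 0
  row 16 [10000]: (((NOT 1 IMPLIES NOT 0) OR (0 XOR 0)) AND 0) -> 0
  row 17 [10001]: (((NOT 1 IMPLIES NOT 0) OR (0 XOR 0)) AND 0) -> 0
  row 18 [10010]: (((NOT 1 IMPLIES NOT 0) OR (0 XOR 0)) AND 0) -> 0
  row 19 [10011]: (((NOT 1 IMPLIES NOT 0) OR (0 XOR 0)) AND 0) -> 0
  row 20 [10100]: (((NOT 1 IMPLIES NOT 1) OR (1 XOR 0)) AND 1) -> 1
  row 21 [10101]: (((NOT 1 IMPLIES NOT 1) OR (1 XOR 0)) AND 1) -> 1
  row 22 [10110]: (((NOT 1 IMPLIES NOT 1) OR (1 XOR 0)) AND 1) -> 1
  row 23 [10111]: (((NOT 1 IMPLIES NOT 1) OR (1 XOR 0)) AND 1) -> 1
  row 24 [11000]: (((NOT 1 IMPLIES NOT 0) OR (0 XOR 1)) AND 0) -> 0
  row 25 [11001]: (((NOT 1 IMPLIES NOT 0) OR (0 XOR 1)) AND 0) -> 0
  row 26 [11010]: (((NOT 1 IMPLIES NOT 0) OR (0 XOR 1)) AND 0) -> 0
  row 27 [11011]: (((NOT 1 IMPLIES NOT 0) OR (0 XOR 1)) AND 0) -> 0
  row 28 [11100]: (((NOT 1 IMPLIES NOT 1) OR (1 XOR 1)) AND 1) -> 1
  row 29 [11101]: (((NOT 1 IMPLIES NOT 1) OR (1 XOR 1)) AND 1) -> 1
  row 30 [11110]: (((NOT 1 IMPLIES NOT 1) OR (1 XOR 1)) AND 1) -> 1
  row 31 [11111]: (((NOT 1 IMPLIES NOT 1) OR (1 XOR 1)) AND 1) -> 1
Full result column, 4 rows per line (a,b,c fixed per line; d,e runs 00..11 left to right):
  rows 0-3 [a,b,c=000]: 0000  = hex 0
  rows 4-7 [a,b,c=001]: 1111  = hex F
  rows 8-11 [a,b,c=010]: 0000  = hex 0
  rows 12-15 [a,b,c=011]: 0000  = hex 0
  rows 16-19 [a,b,c=100]: 0000  = hex 0
  rows 20-23 [a,b,c=101]: 1111  = hex F
  rows 24-27 [a,b,c=110]: 0000  = hex 0
  rows 28-31 [a,b,c=111]: 1111  = hex F
Output column (row 0 .. row 31) = 00001111000000000000111100001111
Output column grouped in 4s = 0000 1111 0000 0000 0000 1111 0000 1111 = 0x0F000F0F
Convert to decimal digit by digit (value = value*16 + digit):
  0 -> 0
  0*16 + 15 (F) = 15
  15*16 + 0 = 240
  240*16 + 0 = 3840
  3840*16 + 0 = 61440
  61440*16 + 15 (F) = 983055
  983055*16 + 0 = 15728880
  15728880*16 + 15 (F) = 251662095
Decimal = 251662095

251662095


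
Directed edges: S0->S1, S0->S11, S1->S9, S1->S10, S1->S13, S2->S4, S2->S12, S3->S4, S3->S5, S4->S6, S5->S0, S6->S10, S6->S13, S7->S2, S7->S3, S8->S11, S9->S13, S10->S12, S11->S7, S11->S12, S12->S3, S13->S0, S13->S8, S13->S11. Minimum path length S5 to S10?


BFS layer-by-layer from S5:
  dist 0: {S5}
  dist 1: {S0}
  dist 2: {S1, S11}
  dist 3: {S7, S9, S10, S12, S13}
  -> S10 reached at distance 3
Shortest path length = 3

3


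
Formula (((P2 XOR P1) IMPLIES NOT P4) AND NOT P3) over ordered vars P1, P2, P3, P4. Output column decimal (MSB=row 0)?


Formula: (((P2 XOR P1) IMPLIES NOT P4) AND NOT P3) over P1, P2, P3, P4 (16 rows)
Evaluate each row (bits = P1,P2,P3,P4, MSB first):
  row 0 [0000]: (((0 XOR 0) IMPLIES NOT 0) AND NOT 0) -> 1
  row 1 [0001]: (((0 XOR 0) IMPLIES NOT 1) AND NOT 0) -> 1
  row 2 [0010]: (((0 XOR 0) IMPLIES NOT 0) AND NOT 1) -> 0
  row 3 [0011]: (((0 XOR 0) IMPLIES NOT 1) AND NOT 1) -> 0
  row 4 [0100]: (((1 XOR 0) IMPLIES NOT 0) AND NOT 0) -> 1
  row 5 [0101]: (((1 XOR 0) IMPLIES NOT 1) AND NOT 0) -> 0
  row 6 [0110]: (((1 XOR 0) IMPLIES NOT 0) AND NOT 1) -> 0
  row 7 [0111]: (((1 XOR 0) IMPLIES NOT 1) AND NOT 1) -> 0
  row 8 [1000]: (((0 XOR 1) IMPLIES NOT 0) AND NOT 0) -> 1
  row 9 [1001]: (((0 XOR 1) IMPLIES NOT 1) AND NOT 0) -> 0
  row 10 [1010]: (((0 XOR 1) IMPLIES NOT 0) AND NOT 1) -> 0
  row 11 [1011]: (((0 XOR 1) IMPLIES NOT 1) AND NOT 1) -> 0
  row 12 [1100]: (((1 XOR 1) IMPLIES NOT 0) AND NOT 0) -> 1
  row 13 [1101]: (((1 XOR 1) IMPLIES NOT 1) AND NOT 0) -> 1
  row 14 [1110]: (((1 XOR 1) IMPLIES NOT 0) AND NOT 1) -> 0
  row 15 [1111]: (((1 XOR 1) IMPLIES NOT 1) AND NOT 1) -> 0
Full result column, 4 rows per line (P1,P2 fixed per line; P3,P4 runs 00..11 left to right):
  rows 0-3 [P1,P2=00]: 1100  = hex C
  rows 4-7 [P1,P2=01]: 1000  = hex 8
  rows 8-11 [P1,P2=10]: 1000  = hex 8
  rows 12-15 [P1,P2=11]: 1100  = hex C
Output column (row 0 .. row 15) = 1100100010001100
Output column grouped in 4s = 1100 1000 1000 1100 = 0xC88C
Convert to decimal digit by digit (value = value*16 + digit):
  C -> 12
  12*16 + 8 = 200
  200*16 + 8 = 3208
  3208*16 + 12 (C) = 51340
Decimal = 51340

51340


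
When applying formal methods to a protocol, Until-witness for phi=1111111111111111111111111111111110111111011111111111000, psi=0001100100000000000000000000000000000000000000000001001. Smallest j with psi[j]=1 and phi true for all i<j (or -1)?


(phi U psi) at 0: need smallest j with psi[j]=1 and phi[i]=1 for all i in [0,j).
Scan from step 0:
  step 0: phi=1, psi=0 -> continue
  step 1: phi=1, psi=0 -> continue
  step 2: phi=1, psi=0 -> continue
  step 3: psi=1 and phi held for [0,3) -> witness found
Witness step = 3

3


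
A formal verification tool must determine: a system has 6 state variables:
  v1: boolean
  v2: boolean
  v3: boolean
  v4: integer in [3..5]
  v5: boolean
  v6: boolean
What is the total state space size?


State space = product of domain sizes of all variables.
Domain sizes:
  v1 (boolean): 2
  v2 (boolean): 2
  v3 (boolean): 2
  v4 (integer in [3..5]): 3
  v5 (boolean): 2
  v6 (boolean): 2
Product = 2 * 2 * 2 * 3 * 2 * 2 = 96

96


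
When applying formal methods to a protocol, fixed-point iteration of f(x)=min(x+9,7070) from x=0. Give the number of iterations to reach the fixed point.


Step 1: x=0, cap=7070, increment=9
Step 2: x grows by 9 each step until capped at 7070; fixed point is x=7070
Step 3: iterations = ceil(7070/9) = 786

786


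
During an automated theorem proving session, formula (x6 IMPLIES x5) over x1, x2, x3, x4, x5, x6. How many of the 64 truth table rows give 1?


Formula: (x6 IMPLIES x5) over 6 vars (64 rows)
Evaluate each row (x1, x2, x3, x4, x5, x6 as bits, MSB first):
  row 0 [000000]: (0 IMPLIES 0) -> 1
  row 1 [000001]: (1 IMPLIES 0) -> 0
  row 2 [000010]: (0 IMPLIES 1) -> 1
  row 3 [000011]: (1 IMPLIES 1) -> 1
  row 4 [000100]: (0 IMPLIES 0) -> 1
  (every remaining row is evaluated the same way; all 64 results are listed next)
Full result column, 8 rows per line (x1,x2,x3 fixed per line; x4,x5,x6 runs 000..111 left to right):
  rows 0-7 [x1,x2,x3=000]: 10111011  (ones: 6)
  rows 8-15 [x1,x2,x3=001]: 10111011  (ones: 6)
  rows 16-23 [x1,x2,x3=010]: 10111011  (ones: 6)
  rows 24-31 [x1,x2,x3=011]: 10111011  (ones: 6)
  rows 32-39 [x1,x2,x3=100]: 10111011  (ones: 6)
  rows 40-47 [x1,x2,x3=101]: 10111011  (ones: 6)
  rows 48-55 [x1,x2,x3=110]: 10111011  (ones: 6)
  rows 56-63 [x1,x2,x3=111]: 10111011  (ones: 6)
Count of 1-rows = 6+6+6+6+6+6+6+6 = 48

48


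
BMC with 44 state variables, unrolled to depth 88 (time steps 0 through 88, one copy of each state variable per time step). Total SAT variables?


BMC unrolls to depth k, creating one copy of each state var for steps 0..k.
Step count = 88 + 1 = 89 (steps 0 through 88)
Vars per step = 44
Total = 44 * 89 = 3916

3916


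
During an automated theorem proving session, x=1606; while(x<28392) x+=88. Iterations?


Step 1: x goes from 1606 toward 28392 by 88; the body runs while x<28392, so iterations = ceil((bound-start)/step)
Step 2: Distance=26786
Step 3: ceil(26786/88)=305

305


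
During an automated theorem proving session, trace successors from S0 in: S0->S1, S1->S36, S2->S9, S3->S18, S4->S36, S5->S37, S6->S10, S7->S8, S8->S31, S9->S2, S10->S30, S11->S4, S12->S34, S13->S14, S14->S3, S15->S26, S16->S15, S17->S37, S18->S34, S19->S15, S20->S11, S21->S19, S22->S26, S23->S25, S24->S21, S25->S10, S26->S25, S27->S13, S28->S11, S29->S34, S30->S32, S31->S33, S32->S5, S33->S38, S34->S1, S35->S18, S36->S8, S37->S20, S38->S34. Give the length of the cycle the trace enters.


Trace from S0 until a state repeats:
  S0 -> S1 -> S36 -> S8 -> S31 -> S33 -> S38 -> S34 -> S1
S1 first seen at step 1, revisited at step 8.
Cycle length = 8 - 1 = 7

7


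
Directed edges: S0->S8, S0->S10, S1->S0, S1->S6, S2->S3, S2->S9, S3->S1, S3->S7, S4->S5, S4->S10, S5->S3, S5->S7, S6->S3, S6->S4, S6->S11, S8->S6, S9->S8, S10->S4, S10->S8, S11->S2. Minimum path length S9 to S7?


BFS layer-by-layer from S9:
  dist 0: {S9}
  dist 1: {S8}
  dist 2: {S6}
  dist 3: {S3, S4, S11}
  dist 4: {S1, S2, S5, S7, S10}
  -> S7 reached at distance 4
Shortest path length = 4

4


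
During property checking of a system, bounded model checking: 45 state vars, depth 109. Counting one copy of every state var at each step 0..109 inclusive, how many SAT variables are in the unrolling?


BMC unrolls to depth k, creating one copy of each state var for steps 0..k.
Step count = 109 + 1 = 110 (steps 0 through 109)
Vars per step = 45
Total = 45 * 110 = 4950

4950


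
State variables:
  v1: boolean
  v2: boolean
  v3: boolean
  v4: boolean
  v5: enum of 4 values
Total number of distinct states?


State space = product of domain sizes of all variables.
Domain sizes:
  v1 (boolean): 2
  v2 (boolean): 2
  v3 (boolean): 2
  v4 (boolean): 2
  v5 (enum of 4 values): 4
Product = 2 * 2 * 2 * 2 * 4 = 64

64


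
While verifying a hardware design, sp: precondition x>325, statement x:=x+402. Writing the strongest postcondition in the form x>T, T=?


Formula: sp(P, x:=E) = exists old_x. (x = E[old_x/x]) AND P[old_x/x] (old_x is the value of x before the assignment; eliminate old_x by solving x = E[old_x/x] for old_x)
Step 1: Precondition P: x>325, i.e. old_x > 325
Step 2: Assignment gives x = old_x + 402, so old_x = x - 402
Step 3: Substitute into P: x - 402 > 325
Step 4: Simplify: x > 325+402 = 727

727


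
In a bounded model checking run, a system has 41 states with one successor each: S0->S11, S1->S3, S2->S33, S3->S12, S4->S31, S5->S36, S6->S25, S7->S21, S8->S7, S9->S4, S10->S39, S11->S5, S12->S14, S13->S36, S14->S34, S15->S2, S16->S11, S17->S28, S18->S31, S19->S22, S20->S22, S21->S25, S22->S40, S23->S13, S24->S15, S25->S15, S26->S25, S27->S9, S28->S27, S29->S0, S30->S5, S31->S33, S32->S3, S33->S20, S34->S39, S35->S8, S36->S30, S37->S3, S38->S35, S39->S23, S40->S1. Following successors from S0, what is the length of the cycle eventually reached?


Trace from S0 until a state repeats:
  S0 -> S11 -> S5 -> S36 -> S30 -> S5
S5 first seen at step 2, revisited at step 5.
Cycle length = 5 - 2 = 3

3


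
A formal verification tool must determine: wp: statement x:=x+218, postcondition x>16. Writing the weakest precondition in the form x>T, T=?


Formula: wp(x:=E, P) = P[E/x] (substitute E for x in postcondition)
Step 1: Postcondition: x>16
Step 2: Substitute x+218 for x: x+218>16
Step 3: Solve for x: x > 16-218 = -202

-202


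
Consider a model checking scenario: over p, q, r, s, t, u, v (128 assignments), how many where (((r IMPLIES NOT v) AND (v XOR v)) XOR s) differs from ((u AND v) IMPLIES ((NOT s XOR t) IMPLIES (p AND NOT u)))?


F1 = (((r IMPLIES NOT v) AND (v XOR v)) XOR s)
F2 = ((u AND v) IMPLIES ((NOT s XOR t) IMPLIES (p AND NOT u)))
Evaluate both on each of 128 rows (bits = p,q,r,s,t,u,v):
  row 0 [0000000]: F1=0 F2=1 (differ) -> 1
  row 1 [0000001]: F1=0 F2=1 (differ) -> 1
  row 2 [0000010]: F1=0 F2=1 (differ) -> 1
  row 3 [0000011]: F1=0 F2=0 -> 0
  row 4 [0000100]: F1=0 F2=1 (differ) -> 1
  (every remaining row is evaluated the same way; all 128 results are listed next)
Full result column, 8 rows per line (p,q,r,s fixed per line; t,u,v runs 000..111 left to right):
  rows 0-7 [p,q,r,s=0000]: 11101111  (ones: 7)
  rows 8-15 [p,q,r,s=0001]: 00000001  (ones: 1)
  rows 16-23 [p,q,r,s=0010]: 11101111  (ones: 7)
  rows 24-31 [p,q,r,s=0011]: 00000001  (ones: 1)
  rows 32-39 [p,q,r,s=0100]: 11101111  (ones: 7)
  rows 40-47 [p,q,r,s=0101]: 00000001  (ones: 1)
  rows 48-55 [p,q,r,s=0110]: 11101111  (ones: 7)
  rows 56-63 [p,q,r,s=0111]: 00000001  (ones: 1)
  rows 64-71 [p,q,r,s=1000]: 11101111  (ones: 7)
  rows 72-79 [p,q,r,s=1001]: 00000001  (ones: 1)
  rows 80-87 [p,q,r,s=1010]: 11101111  (ones: 7)
  rows 88-95 [p,q,r,s=1011]: 00000001  (ones: 1)
  rows 96-103 [p,q,r,s=1100]: 11101111  (ones: 7)
  rows 104-111 [p,q,r,s=1101]: 00000001  (ones: 1)
  rows 112-119 [p,q,r,s=1110]: 11101111  (ones: 7)
  rows 120-127 [p,q,r,s=1111]: 00000001  (ones: 1)
Disagreements = 7+1+7+1+7+1+7+1+7+1+7+1+7+1+7+1 = 64

64


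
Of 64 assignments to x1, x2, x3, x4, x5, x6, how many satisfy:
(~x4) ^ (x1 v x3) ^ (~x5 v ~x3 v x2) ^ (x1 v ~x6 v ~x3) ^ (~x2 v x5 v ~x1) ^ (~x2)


CNF with 6 clauses over 6 vars (64 assignments).
An assignment satisfies CNF iff every clause has >=1 true literal.
Check each row (bits = x1,x2,x3,x4,x5,x6; clause T/F shown):
  row 0 [000000]: clauses=TFTTTT -> 0
  row 1 [000001]: clauses=TFTTTT -> 0
  row 2 [000010]: clauses=TFTTTT -> 0
  row 3 [000011]: clauses=TFTTTT -> 0
  row 4 [000100]: clauses=FFTTTT -> 0
  (every remaining row is evaluated the same way; all 64 results are listed next)
Full result column, 8 rows per line (x1,x2,x3 fixed per line; x4,x5,x6 runs 000..111 left to right):
  rows 0-7 [x1,x2,x3=000]: 00000000  (ones: 0)
  rows 8-15 [x1,x2,x3=001]: 10000000  (ones: 1)
  rows 16-23 [x1,x2,x3=010]: 00000000  (ones: 0)
  rows 24-31 [x1,x2,x3=011]: 00000000  (ones: 0)
  rows 32-39 [x1,x2,x3=100]: 11110000  (ones: 4)
  rows 40-47 [x1,x2,x3=101]: 11000000  (ones: 2)
  rows 48-55 [x1,x2,x3=110]: 00000000  (ones: 0)
  rows 56-63 [x1,x2,x3=111]: 00000000  (ones: 0)
Satisfying assignments = 0+1+0+0+4+2+0+0 = 7

7


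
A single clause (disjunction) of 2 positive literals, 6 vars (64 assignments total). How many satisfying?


Step 1: Total=2^6=64
Step 2: Unsat when all 2 false: 2^4=16
Step 3: Sat=64-16=48

48


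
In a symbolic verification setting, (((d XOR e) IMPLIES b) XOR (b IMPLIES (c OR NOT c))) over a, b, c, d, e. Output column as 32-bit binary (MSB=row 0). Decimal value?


Formula: (((d XOR e) IMPLIES b) XOR (b IMPLIES (c OR NOT c))) over a, b, c, d, e (32 rows)
Evaluate each row (bits = a,b,c,d,e, MSB first):
  row 0 [00000]: (((0 XOR 0) IMPLIES 0) XOR (0 IMPLIES (0 OR NOT 0))) -> 0
  row 1 [00001]: (((0 XOR 1) IMPLIES 0) XOR (0 IMPLIES (0 OR NOT 0))) -> 1
  row 2 [00010]: (((1 XOR 0) IMPLIES 0) XOR (0 IMPLIES (0 OR NOT 0))) -> 1
  row 3 [00011]: (((1 XOR 1) IMPLIES 0) XOR (0 IMPLIES (0 OR NOT 0))) -> 0
  row 4 [00100]: (((0 XOR 0) IMPLIES 0) XOR (0 IMPLIES (1 OR NOT 1))) -> 0
  row 5 [00101]: (((0 XOR 1) IMPLIES 0) XOR (0 IMPLIES (1 OR NOT 1))) -> 1
  row 6 [00110]: (((1 XOR 0) IMPLIES 0) XOR (0 IMPLIES (1 OR NOT 1))) -> 1
  row 7 [00111]: (((1 XOR 1) IMPLIES 0) XOR (0 IMPLIES (1 OR NOT 1))) -> 0
  row 8 [01000]: (((0 XOR 0) IMPLIES 1) XOR (1 IMPLIES (0 OR NOT 0))) -> 0
  row 9 [01001]: (((0 XOR 1) IMPLIES 1) XOR (1 IMPLIES (0 OR NOT 0))) -> 0
  row 10 [01010]: (((1 XOR 0) IMPLIES 1) XOR (1 IMPLIES (0 OR NOT 0))) -> 0
  row 11 [01011]: (((1 XOR 1) IMPLIES 1) XOR (1 IMPLIES (0 OR NOT 0))) -> 0
  row 12 [01100]: (((0 XOR 0) IMPLIES 1) XOR (1 IMPLIES (1 OR NOT 1))) -> 0
  row 13 [01101]: (((0 XOR 1) IMPLIES 1) XOR (1 IMPLIES (1 OR NOT 1))) -> 0
  row 14 [01110]: (((1 XOR 0) IMPLIES 1) XOR (1 IMPLIES (1 OR NOT 1))) -> 0
  row 15 [01111]: (((1 XOR 1) IMPLIES 1) XOR (1 IMPLIES (1 OR NOT 1))) -> 0
  row 16 [10000]: (((0 XOR 0) IMPLIES 0) XOR (0 IMPLIES (0 OR NOT 0))) -> 0
  row 17 [10001]: (((0 XOR 1) IMPLIES 0) XOR (0 IMPLIES (0 OR NOT 0))) -> 1
  row 18 [10010]: (((1 XOR 0) IMPLIES 0) XOR (0 IMPLIES (0 OR NOT 0))) -> 1
  row 19 [10011]: (((1 XOR 1) IMPLIES 0) XOR (0 IMPLIES (0 OR NOT 0))) -> 0
  row 20 [10100]: (((0 XOR 0) IMPLIES 0) XOR (0 IMPLIES (1 OR NOT 1))) -> 0
  row 21 [10101]: (((0 XOR 1) IMPLIES 0) XOR (0 IMPLIES (1 OR NOT 1))) -> 1
  row 22 [10110]: (((1 XOR 0) IMPLIES 0) XOR (0 IMPLIES (1 OR NOT 1))) -> 1
  row 23 [10111]: (((1 XOR 1) IMPLIES 0) XOR (0 IMPLIES (1 OR NOT 1))) -> 0
  row 24 [11000]: (((0 XOR 0) IMPLIES 1) XOR (1 IMPLIES (0 OR NOT 0))) -> 0
  row 25 [11001]: (((0 XOR 1) IMPLIES 1) XOR (1 IMPLIES (0 OR NOT 0))) -> 0
  row 26 [11010]: (((1 XOR 0) IMPLIES 1) XOR (1 IMPLIES (0 OR NOT 0))) -> 0
  row 27 [11011]: (((1 XOR 1) IMPLIES 1) XOR (1 IMPLIES (0 OR NOT 0))) -> 0
  row 28 [11100]: (((0 XOR 0) IMPLIES 1) XOR (1 IMPLIES (1 OR NOT 1))) -> 0
  row 29 [11101]: (((0 XOR 1) IMPLIES 1) XOR (1 IMPLIES (1 OR NOT 1))) -> 0
  row 30 [11110]: (((1 XOR 0) IMPLIES 1) XOR (1 IMPLIES (1 OR NOT 1))) -> 0
  row 31 [11111]: (((1 XOR 1) IMPLIES 1) XOR (1 IMPLIES (1 OR NOT 1))) -> 0
Full result column, 4 rows per line (a,b,c fixed per line; d,e runs 00..11 left to right):
  rows 0-3 [a,b,c=000]: 0110  = hex 6
  rows 4-7 [a,b,c=001]: 0110  = hex 6
  rows 8-11 [a,b,c=010]: 0000  = hex 0
  rows 12-15 [a,b,c=011]: 0000  = hex 0
  rows 16-19 [a,b,c=100]: 0110  = hex 6
  rows 20-23 [a,b,c=101]: 0110  = hex 6
  rows 24-27 [a,b,c=110]: 0000  = hex 0
  rows 28-31 [a,b,c=111]: 0000  = hex 0
Output column (row 0 .. row 31) = 01100110000000000110011000000000
Output column grouped in 4s = 0110 0110 0000 0000 0110 0110 0000 0000 = 0x66006600
Convert to decimal digit by digit (value = value*16 + digit):
  6 -> 6
  6*16 + 6 = 102
  102*16 + 0 = 1632
  1632*16 + 0 = 26112
  26112*16 + 6 = 417798
  417798*16 + 6 = 6684774
  6684774*16 + 0 = 106956384
  106956384*16 + 0 = 1711302144
Decimal = 1711302144

1711302144


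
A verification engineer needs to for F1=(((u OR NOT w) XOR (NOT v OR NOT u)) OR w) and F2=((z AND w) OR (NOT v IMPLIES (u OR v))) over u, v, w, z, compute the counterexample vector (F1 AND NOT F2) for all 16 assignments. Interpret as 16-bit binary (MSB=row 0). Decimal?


F1 = (((u OR NOT w) XOR (NOT v OR NOT u)) OR w)
F2 = ((z AND w) OR (NOT v IMPLIES (u OR v)))
Counterexample to F1=>F2 is where F1=1 and F2=0.
Evaluate each row (bits = u,v,w,z, MSB first):
  row 0 [0000]: F1=0 F2=0 -> F1&~F2 -> 0
  row 1 [0001]: F1=0 F2=0 -> F1&~F2 -> 0
  row 2 [0010]: F1=1 F2=0 -> F1&~F2 -> 1
  row 3 [0011]: F1=1 F2=1 -> F1&~F2 -> 0
  row 4 [0100]: F1=0 F2=1 -> F1&~F2 -> 0
  row 5 [0101]: F1=0 F2=1 -> F1&~F2 -> 0
  row 6 [0110]: F1=1 F2=1 -> F1&~F2 -> 0
  row 7 [0111]: F1=1 F2=1 -> F1&~F2 -> 0
  row 8 [1000]: F1=0 F2=1 -> F1&~F2 -> 0
  row 9 [1001]: F1=0 F2=1 -> F1&~F2 -> 0
  row 10 [1010]: F1=1 F2=1 -> F1&~F2 -> 0
  row 11 [1011]: F1=1 F2=1 -> F1&~F2 -> 0
  row 12 [1100]: F1=1 F2=1 -> F1&~F2 -> 0
  row 13 [1101]: F1=1 F2=1 -> F1&~F2 -> 0
  row 14 [1110]: F1=1 F2=1 -> F1&~F2 -> 0
  row 15 [1111]: F1=1 F2=1 -> F1&~F2 -> 0
Full result column, 4 rows per line (u,v fixed per line; w,z runs 00..11 left to right):
  rows 0-3 [u,v=00]: 0010  = hex 2
  rows 4-7 [u,v=01]: 0000  = hex 0
  rows 8-11 [u,v=10]: 0000  = hex 0
  rows 12-15 [u,v=11]: 0000  = hex 0
Counterexample vector (row 0 .. row 15) = 0010000000000000
Output column grouped in 4s = 0010 0000 0000 0000 = 0x2000
Convert to decimal digit by digit (value = value*16 + digit):
  2 -> 2
  2*16 + 0 = 32
  32*16 + 0 = 512
  512*16 + 0 = 8192
Decimal = 8192

8192


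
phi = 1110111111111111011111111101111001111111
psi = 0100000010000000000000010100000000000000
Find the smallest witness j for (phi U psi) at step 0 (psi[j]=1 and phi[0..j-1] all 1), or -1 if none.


(phi U psi) at 0: need smallest j with psi[j]=1 and phi[i]=1 for all i in [0,j).
Scan from step 0:
  step 0: phi=1, psi=0 -> continue
  step 1: psi=1 and phi held for [0,1) -> witness found
Witness step = 1

1


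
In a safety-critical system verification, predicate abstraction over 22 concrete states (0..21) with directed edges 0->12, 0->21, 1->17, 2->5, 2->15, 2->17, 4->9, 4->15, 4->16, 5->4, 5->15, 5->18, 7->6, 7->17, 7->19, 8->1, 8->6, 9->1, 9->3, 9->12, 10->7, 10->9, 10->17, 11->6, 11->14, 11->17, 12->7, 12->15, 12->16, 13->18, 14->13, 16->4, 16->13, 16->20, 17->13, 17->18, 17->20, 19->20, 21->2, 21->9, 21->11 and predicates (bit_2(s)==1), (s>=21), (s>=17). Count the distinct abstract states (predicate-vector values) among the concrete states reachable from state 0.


BFS from 0:
Concrete reachable: {0, 1, 2, 3, 4, 5, 6, 7, 9, 11, 12, 13, 14, 15, 16, 17, 18, 19, 20, 21}
Abstract via predicates (bit_2(s)==1), (s>=21), (s>=17):
  (0,0,0) <- {0, 1, 2, 3, 9, 11, 16}
  (0,0,1) <- {17, 18, 19}
  (1,0,0) <- {4, 5, 6, 7, 12, 13, 14, 15}
  (1,0,1) <- {20}
  (1,1,1) <- {21}
Distinct abstract states = 5

5


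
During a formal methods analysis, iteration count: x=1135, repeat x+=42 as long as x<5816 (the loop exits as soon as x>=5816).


Step 1: x goes from 1135 toward 5816 by 42; the body runs while x<5816, so iterations = ceil((bound-start)/step)
Step 2: Distance=4681
Step 3: ceil(4681/42)=112

112


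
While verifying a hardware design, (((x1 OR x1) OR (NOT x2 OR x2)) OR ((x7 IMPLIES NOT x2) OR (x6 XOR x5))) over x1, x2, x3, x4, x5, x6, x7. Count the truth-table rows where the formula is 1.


Formula: (((x1 OR x1) OR (NOT x2 OR x2)) OR ((x7 IMPLIES NOT x2) OR (x6 XOR x5))) over 7 vars (128 rows)
Evaluate each row (x1, x2, x3, x4, x5, x6, x7 as bits, MSB first):
  row 0 [0000000]: (((0 OR 0) OR (NOT 0 OR 0)) OR ((0 IMPLIES NOT 0) OR (0 XOR 0))) -> 1
  row 1 [0000001]: (((0 OR 0) OR (NOT 0 OR 0)) OR ((1 IMPLIES NOT 0) OR (0 XOR 0))) -> 1
  row 2 [0000010]: (((0 OR 0) OR (NOT 0 OR 0)) OR ((0 IMPLIES NOT 0) OR (1 XOR 0))) -> 1
  row 3 [0000011]: (((0 OR 0) OR (NOT 0 OR 0)) OR ((1 IMPLIES NOT 0) OR (1 XOR 0))) -> 1
  row 4 [0000100]: (((0 OR 0) OR (NOT 0 OR 0)) OR ((0 IMPLIES NOT 0) OR (0 XOR 1))) -> 1
  (every remaining row is evaluated the same way; all 128 results are listed next)
Full result column, 8 rows per line (x1,x2,x3,x4 fixed per line; x5,x6,x7 runs 000..111 left to right):
  rows 0-7 [x1,x2,x3,x4=0000]: 11111111  (ones: 8)
  rows 8-15 [x1,x2,x3,x4=0001]: 11111111  (ones: 8)
  rows 16-23 [x1,x2,x3,x4=0010]: 11111111  (ones: 8)
  rows 24-31 [x1,x2,x3,x4=0011]: 11111111  (ones: 8)
  rows 32-39 [x1,x2,x3,x4=0100]: 11111111  (ones: 8)
  rows 40-47 [x1,x2,x3,x4=0101]: 11111111  (ones: 8)
  rows 48-55 [x1,x2,x3,x4=0110]: 11111111  (ones: 8)
  rows 56-63 [x1,x2,x3,x4=0111]: 11111111  (ones: 8)
  rows 64-71 [x1,x2,x3,x4=1000]: 11111111  (ones: 8)
  rows 72-79 [x1,x2,x3,x4=1001]: 11111111  (ones: 8)
  rows 80-87 [x1,x2,x3,x4=1010]: 11111111  (ones: 8)
  rows 88-95 [x1,x2,x3,x4=1011]: 11111111  (ones: 8)
  rows 96-103 [x1,x2,x3,x4=1100]: 11111111  (ones: 8)
  rows 104-111 [x1,x2,x3,x4=1101]: 11111111  (ones: 8)
  rows 112-119 [x1,x2,x3,x4=1110]: 11111111  (ones: 8)
  rows 120-127 [x1,x2,x3,x4=1111]: 11111111  (ones: 8)
Count of 1-rows = 8+8+8+8+8+8+8+8+8+8+8+8+8+8+8+8 = 128

128


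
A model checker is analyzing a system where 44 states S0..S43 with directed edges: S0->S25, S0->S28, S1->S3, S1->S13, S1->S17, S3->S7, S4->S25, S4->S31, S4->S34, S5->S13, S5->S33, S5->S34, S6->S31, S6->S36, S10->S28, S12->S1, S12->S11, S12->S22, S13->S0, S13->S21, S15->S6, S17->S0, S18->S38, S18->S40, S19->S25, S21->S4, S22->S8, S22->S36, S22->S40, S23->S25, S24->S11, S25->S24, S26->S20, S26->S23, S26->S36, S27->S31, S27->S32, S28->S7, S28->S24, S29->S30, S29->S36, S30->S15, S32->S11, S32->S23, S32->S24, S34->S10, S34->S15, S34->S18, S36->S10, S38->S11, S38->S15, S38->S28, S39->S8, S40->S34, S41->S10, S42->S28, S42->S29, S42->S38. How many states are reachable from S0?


BFS from S0:
  layer 0: {S0}
  layer 1: {S25, S28}
  layer 2: {S7, S24}
  layer 3: {S11}
Reachable set: {S0, S7, S11, S24, S25, S28}
Count = 6

6


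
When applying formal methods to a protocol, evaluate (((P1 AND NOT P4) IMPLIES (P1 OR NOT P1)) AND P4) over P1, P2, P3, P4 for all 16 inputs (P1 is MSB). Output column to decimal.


Formula: (((P1 AND NOT P4) IMPLIES (P1 OR NOT P1)) AND P4) over P1, P2, P3, P4 (16 rows)
Evaluate each row (bits = P1,P2,P3,P4, MSB first):
  row 0 [0000]: (((0 AND NOT 0) IMPLIES (0 OR NOT 0)) AND 0) -> 0
  row 1 [0001]: (((0 AND NOT 1) IMPLIES (0 OR NOT 0)) AND 1) -> 1
  row 2 [0010]: (((0 AND NOT 0) IMPLIES (0 OR NOT 0)) AND 0) -> 0
  row 3 [0011]: (((0 AND NOT 1) IMPLIES (0 OR NOT 0)) AND 1) -> 1
  row 4 [0100]: (((0 AND NOT 0) IMPLIES (0 OR NOT 0)) AND 0) -> 0
  row 5 [0101]: (((0 AND NOT 1) IMPLIES (0 OR NOT 0)) AND 1) -> 1
  row 6 [0110]: (((0 AND NOT 0) IMPLIES (0 OR NOT 0)) AND 0) -> 0
  row 7 [0111]: (((0 AND NOT 1) IMPLIES (0 OR NOT 0)) AND 1) -> 1
  row 8 [1000]: (((1 AND NOT 0) IMPLIES (1 OR NOT 1)) AND 0) -> 0
  row 9 [1001]: (((1 AND NOT 1) IMPLIES (1 OR NOT 1)) AND 1) -> 1
  row 10 [1010]: (((1 AND NOT 0) IMPLIES (1 OR NOT 1)) AND 0) -> 0
  row 11 [1011]: (((1 AND NOT 1) IMPLIES (1 OR NOT 1)) AND 1) -> 1
  row 12 [1100]: (((1 AND NOT 0) IMPLIES (1 OR NOT 1)) AND 0) -> 0
  row 13 [1101]: (((1 AND NOT 1) IMPLIES (1 OR NOT 1)) AND 1) -> 1
  row 14 [1110]: (((1 AND NOT 0) IMPLIES (1 OR NOT 1)) AND 0) -> 0
  row 15 [1111]: (((1 AND NOT 1) IMPLIES (1 OR NOT 1)) AND 1) -> 1
Full result column, 4 rows per line (P1,P2 fixed per line; P3,P4 runs 00..11 left to right):
  rows 0-3 [P1,P2=00]: 0101  = hex 5
  rows 4-7 [P1,P2=01]: 0101  = hex 5
  rows 8-11 [P1,P2=10]: 0101  = hex 5
  rows 12-15 [P1,P2=11]: 0101  = hex 5
Output column (row 0 .. row 15) = 0101010101010101
Output column grouped in 4s = 0101 0101 0101 0101 = 0x5555
Convert to decimal digit by digit (value = value*16 + digit):
  5 -> 5
  5*16 + 5 = 85
  85*16 + 5 = 1365
  1365*16 + 5 = 21845
Decimal = 21845

21845


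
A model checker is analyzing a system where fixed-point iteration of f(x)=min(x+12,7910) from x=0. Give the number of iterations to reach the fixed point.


Step 1: x=0, cap=7910, increment=12
Step 2: x grows by 12 each step until capped at 7910; fixed point is x=7910
Step 3: iterations = ceil(7910/12) = 660

660


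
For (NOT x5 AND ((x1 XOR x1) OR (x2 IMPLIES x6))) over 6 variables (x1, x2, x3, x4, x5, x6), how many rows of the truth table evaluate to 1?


Formula: (NOT x5 AND ((x1 XOR x1) OR (x2 IMPLIES x6))) over 6 vars (64 rows)
Evaluate each row (x1, x2, x3, x4, x5, x6 as bits, MSB first):
  row 0 [000000]: (NOT 0 AND ((0 XOR 0) OR (0 IMPLIES 0))) -> 1
  row 1 [000001]: (NOT 0 AND ((0 XOR 0) OR (0 IMPLIES 1))) -> 1
  row 2 [000010]: (NOT 1 AND ((0 XOR 0) OR (0 IMPLIES 0))) -> 0
  row 3 [000011]: (NOT 1 AND ((0 XOR 0) OR (0 IMPLIES 1))) -> 0
  row 4 [000100]: (NOT 0 AND ((0 XOR 0) OR (0 IMPLIES 0))) -> 1
  (every remaining row is evaluated the same way; all 64 results are listed next)
Full result column, 8 rows per line (x1,x2,x3 fixed per line; x4,x5,x6 runs 000..111 left to right):
  rows 0-7 [x1,x2,x3=000]: 11001100  (ones: 4)
  rows 8-15 [x1,x2,x3=001]: 11001100  (ones: 4)
  rows 16-23 [x1,x2,x3=010]: 01000100  (ones: 2)
  rows 24-31 [x1,x2,x3=011]: 01000100  (ones: 2)
  rows 32-39 [x1,x2,x3=100]: 11001100  (ones: 4)
  rows 40-47 [x1,x2,x3=101]: 11001100  (ones: 4)
  rows 48-55 [x1,x2,x3=110]: 01000100  (ones: 2)
  rows 56-63 [x1,x2,x3=111]: 01000100  (ones: 2)
Count of 1-rows = 4+4+2+2+4+4+2+2 = 24

24


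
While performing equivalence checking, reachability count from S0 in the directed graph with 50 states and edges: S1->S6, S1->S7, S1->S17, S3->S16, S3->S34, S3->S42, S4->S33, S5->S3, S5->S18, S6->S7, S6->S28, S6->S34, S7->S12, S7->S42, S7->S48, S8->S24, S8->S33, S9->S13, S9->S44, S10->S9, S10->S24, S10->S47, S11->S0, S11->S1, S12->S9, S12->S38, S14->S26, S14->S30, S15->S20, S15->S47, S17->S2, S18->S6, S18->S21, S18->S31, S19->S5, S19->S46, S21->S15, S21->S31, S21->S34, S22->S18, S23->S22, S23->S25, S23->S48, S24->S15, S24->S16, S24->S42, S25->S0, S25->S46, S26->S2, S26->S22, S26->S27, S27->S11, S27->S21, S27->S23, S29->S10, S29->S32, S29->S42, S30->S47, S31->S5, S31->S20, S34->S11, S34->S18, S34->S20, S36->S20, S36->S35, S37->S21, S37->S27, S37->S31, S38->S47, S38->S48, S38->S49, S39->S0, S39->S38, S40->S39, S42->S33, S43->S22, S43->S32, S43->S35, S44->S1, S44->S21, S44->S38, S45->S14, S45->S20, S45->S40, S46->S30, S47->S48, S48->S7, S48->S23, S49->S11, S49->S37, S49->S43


BFS from S0:
  layer 0: {S0}
Reachable set: {S0}
Count = 1

1


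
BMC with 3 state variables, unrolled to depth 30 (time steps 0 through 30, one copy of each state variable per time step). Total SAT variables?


BMC unrolls to depth k, creating one copy of each state var for steps 0..k.
Step count = 30 + 1 = 31 (steps 0 through 30)
Vars per step = 3
Total = 3 * 31 = 93

93


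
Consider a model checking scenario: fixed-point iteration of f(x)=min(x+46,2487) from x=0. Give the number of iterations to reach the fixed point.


Step 1: x=0, cap=2487, increment=46
Step 2: x grows by 46 each step until capped at 2487; fixed point is x=2487
Step 3: iterations = ceil(2487/46) = 55

55


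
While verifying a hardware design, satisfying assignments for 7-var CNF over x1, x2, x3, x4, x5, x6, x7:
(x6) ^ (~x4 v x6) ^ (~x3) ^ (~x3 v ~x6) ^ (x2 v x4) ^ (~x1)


CNF with 6 clauses over 7 vars (128 assignments).
An assignment satisfies CNF iff every clause has >=1 true literal.
Check each row (bits = x1,x2,x3,x4,x5,x6,x7; clause T/F shown):
  row 0 [0000000]: clauses=FTTTFT -> 0
  row 1 [0000001]: clauses=FTTTFT -> 0
  row 2 [0000010]: clauses=TTTTFT -> 0
  row 3 [0000011]: clauses=TTTTFT -> 0
  row 4 [0000100]: clauses=FTTTFT -> 0
  (every remaining row is evaluated the same way; all 128 results are listed next)
Full result column, 8 rows per line (x1,x2,x3,x4 fixed per line; x5,x6,x7 runs 000..111 left to right):
  rows 0-7 [x1,x2,x3,x4=0000]: 00000000  (ones: 0)
  rows 8-15 [x1,x2,x3,x4=0001]: 00110011  (ones: 4)
  rows 16-23 [x1,x2,x3,x4=0010]: 00000000  (ones: 0)
  rows 24-31 [x1,x2,x3,x4=0011]: 00000000  (ones: 0)
  rows 32-39 [x1,x2,x3,x4=0100]: 00110011  (ones: 4)
  rows 40-47 [x1,x2,x3,x4=0101]: 00110011  (ones: 4)
  rows 48-55 [x1,x2,x3,x4=0110]: 00000000  (ones: 0)
  rows 56-63 [x1,x2,x3,x4=0111]: 00000000  (ones: 0)
  rows 64-71 [x1,x2,x3,x4=1000]: 00000000  (ones: 0)
  rows 72-79 [x1,x2,x3,x4=1001]: 00000000  (ones: 0)
  rows 80-87 [x1,x2,x3,x4=1010]: 00000000  (ones: 0)
  rows 88-95 [x1,x2,x3,x4=1011]: 00000000  (ones: 0)
  rows 96-103 [x1,x2,x3,x4=1100]: 00000000  (ones: 0)
  rows 104-111 [x1,x2,x3,x4=1101]: 00000000  (ones: 0)
  rows 112-119 [x1,x2,x3,x4=1110]: 00000000  (ones: 0)
  rows 120-127 [x1,x2,x3,x4=1111]: 00000000  (ones: 0)
Satisfying assignments = 0+4+0+0+4+4+0+0+0+0+0+0+0+0+0+0 = 12

12


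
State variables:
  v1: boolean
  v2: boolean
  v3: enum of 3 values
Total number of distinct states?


State space = product of domain sizes of all variables.
Domain sizes:
  v1 (boolean): 2
  v2 (boolean): 2
  v3 (enum of 3 values): 3
Product = 2 * 2 * 3 = 12

12


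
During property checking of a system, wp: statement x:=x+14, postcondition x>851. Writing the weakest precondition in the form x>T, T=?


Formula: wp(x:=E, P) = P[E/x] (substitute E for x in postcondition)
Step 1: Postcondition: x>851
Step 2: Substitute x+14 for x: x+14>851
Step 3: Solve for x: x > 851-14 = 837

837


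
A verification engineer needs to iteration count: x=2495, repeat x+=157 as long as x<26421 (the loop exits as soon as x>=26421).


Step 1: x goes from 2495 toward 26421 by 157; the body runs while x<26421, so iterations = ceil((bound-start)/step)
Step 2: Distance=23926
Step 3: ceil(23926/157)=153

153


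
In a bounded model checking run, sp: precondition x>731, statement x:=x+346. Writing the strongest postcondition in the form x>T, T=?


Formula: sp(P, x:=E) = exists old_x. (x = E[old_x/x]) AND P[old_x/x] (old_x is the value of x before the assignment; eliminate old_x by solving x = E[old_x/x] for old_x)
Step 1: Precondition P: x>731, i.e. old_x > 731
Step 2: Assignment gives x = old_x + 346, so old_x = x - 346
Step 3: Substitute into P: x - 346 > 731
Step 4: Simplify: x > 731+346 = 1077

1077


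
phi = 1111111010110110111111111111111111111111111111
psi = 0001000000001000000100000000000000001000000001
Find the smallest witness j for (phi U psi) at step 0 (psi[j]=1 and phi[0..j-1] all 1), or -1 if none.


(phi U psi) at 0: need smallest j with psi[j]=1 and phi[i]=1 for all i in [0,j).
Scan from step 0:
  step 0: phi=1, psi=0 -> continue
  step 1: phi=1, psi=0 -> continue
  step 2: phi=1, psi=0 -> continue
  step 3: psi=1 and phi held for [0,3) -> witness found
Witness step = 3

3
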